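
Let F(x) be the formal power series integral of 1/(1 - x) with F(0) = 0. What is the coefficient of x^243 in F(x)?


1/(1 - x) = sum_{k>=0} x^k. Integrating termwise and using F(0) = 0 gives
F(x) = sum_{k>=0} x^(k+1) / (k+1) = sum_{m>=1} x^m / m = -ln(1 - x).
So the coefficient of x^243 is 1/243 = 1/243.

1/243


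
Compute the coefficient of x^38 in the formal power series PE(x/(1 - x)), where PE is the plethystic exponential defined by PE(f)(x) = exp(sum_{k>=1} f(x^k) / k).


For f(x) = x/(1 - x) we have
sum_{k>=1} f(x^k) / k = sum_{k>=1} (1/k) * x^k / (1 - x^k) = sum_{k, m >= 1} x^(k m) / k,
which after exponentiating simplifies to
PE(x/(1 - x)) = prod_{k>=1} 1 / (1 - x^k).
This is the generating function for the partition function p(n), so the coefficient of x^38 is p(38).
Computing p(38) by dynamic programming over parts 1, 2, ..., 38: p(38) = 26015.

26015


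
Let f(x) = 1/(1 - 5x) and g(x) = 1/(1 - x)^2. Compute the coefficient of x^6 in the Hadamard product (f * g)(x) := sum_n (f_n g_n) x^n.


f has coefficients f_k = 5^k. For g = 1/(1 - x)^2 the coefficient is g_k = C(k + 1, 1) = k + 1. The Hadamard coefficient is (f * g)_k = 5^k * (k + 1).
For k = 6: 5^6 * 7 = 15625 * 7 = 109375.

109375


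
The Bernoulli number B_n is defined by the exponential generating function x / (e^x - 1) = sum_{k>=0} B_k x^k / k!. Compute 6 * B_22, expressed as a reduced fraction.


Bernoulli numbers can also be computed recursively via B_0 = 1 and sum_{j=0}^{m} C(m+1, j) B_j = 0 for m >= 1. Odd-index Bernoulli numbers vanish for k >= 3.
Computing B_22 = 854513/138, so 6 * B_22 = 6 * 854513/138 = 854513/23.

854513/23


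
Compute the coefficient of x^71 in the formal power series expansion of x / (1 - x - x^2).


Let f(x) = sum_{k>=0} a_k x^k. Multiplying f(x) * (1 - x - x^2) = x and matching coefficients gives a_0 = 0, a_1 = 1, and a_k = a_{k-1} + a_{k-2} for k >= 2. These are the Fibonacci numbers F_k.
Iterating from F_0 = 0, F_1 = 1:
F_0=0, F_1=1, F_2=1, F_3=2, F_4=3, F_5=5, F_6=8, F_7=13, F_8=21, F_9=34, ...
F_71 = 308061521170129.

308061521170129


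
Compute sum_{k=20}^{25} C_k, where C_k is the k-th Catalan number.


C_20 through C_25: 6564120420, 24466267020, 91482563640, 343059613650, 1289904147324, 4861946401452
Sum = 6564120420 + 24466267020 + 91482563640 + 343059613650 + 1289904147324 + 4861946401452
= 6617423113506

6617423113506


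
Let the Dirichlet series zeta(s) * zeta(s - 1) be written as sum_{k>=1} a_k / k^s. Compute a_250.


Convolution gives a_k = sum_{d | k} d * 1 = sum_{d | k} d = sigma(k), the sum of positive divisors of k.
For k = 250, the divisors are 1, 2, 5, 10, 25, 50, 125, 250, so
sigma(250) = 1 + 2 + 5 + 10 + 25 + 50 + 125 + 250 = 468.

468


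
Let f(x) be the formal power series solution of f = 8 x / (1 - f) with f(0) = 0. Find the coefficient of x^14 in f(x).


Apply Lagrange inversion: f = 8 x * phi(f) with phi(t) = 1/(1 - t), so
[x^n] f = 8^n * (1/n) [t^(n-1)] phi(t)^n = 8^n * (1/n) [t^(n-1)] (1 - t)^(-n) = 8^n * (1/n) C(2n - 2, n - 1) = 8^n * C_{n-1}.
For n = 14: C_13 = C(26, 13) / 14 = 10400600/14 = 742900.
With the 8^14 = 4398046511104 factor, the coefficient is 4398046511104 * 742900 = 3267308753099161600.

3267308753099161600


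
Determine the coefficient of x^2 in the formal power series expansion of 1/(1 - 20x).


The geometric series identity gives 1/(1 - c x) = sum_{k>=0} c^k x^k, so the coefficient of x^k is c^k.
Here c = 20 and k = 2.
Computing: 20^2 = 400

400


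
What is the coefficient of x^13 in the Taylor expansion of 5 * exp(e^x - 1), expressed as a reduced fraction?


exp(e^x - 1) = sum_{k>=0} Bell_k x^k / k!, where Bell_k is the k-th Bell number.
So the coefficient of x^13 is 5 * Bell_13 / 13!.
Computing: Bell_13 = 27644437 and 13! = 6227020800, giving
5 * 27644437/6227020800 = 27644437/1245404160.

27644437/1245404160


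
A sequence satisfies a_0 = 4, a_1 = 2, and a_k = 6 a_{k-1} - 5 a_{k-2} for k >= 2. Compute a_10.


The characteristic equation is t^2 - 6 t + 5 = 0, with roots r_1 = 5 and r_2 = 1 (so c_1 = r_1 + r_2, c_2 = -r_1 r_2 as required).
One can use the closed form a_n = A r_1^n + B r_2^n, but direct iteration is more reliable:
a_0 = 4, a_1 = 2, a_2 = -8, a_3 = -58, a_4 = -308, a_5 = -1558, a_6 = -7808, a_7 = -39058, a_8 = -195308, a_9 = -976558, a_10 = -4882808.
So a_10 = -4882808.

-4882808


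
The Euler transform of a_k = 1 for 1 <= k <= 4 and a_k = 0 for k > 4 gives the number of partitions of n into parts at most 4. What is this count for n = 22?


Partitions of 22 into parts at most 4:
Using generating function (1-x)^(-1)(1-x^2)^(-1)...(1-x^4)^(-1),
the coefficient of x^22 = 136

136


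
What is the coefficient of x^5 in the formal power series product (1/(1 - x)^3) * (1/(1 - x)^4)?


Combine the factors: (1/(1 - x)^3) * (1/(1 - x)^4) = 1/(1 - x)^7.
Then use 1/(1 - x)^r = sum_{k>=0} C(k + r - 1, r - 1) x^k with r = 7 and k = 5:
C(11, 6) = 462.

462


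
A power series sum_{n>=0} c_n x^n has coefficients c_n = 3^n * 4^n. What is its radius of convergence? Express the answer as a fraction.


By the root test (Cauchy-Hadamard), the radius is R = 1 / limsup_n |c_n|^(1/n).
Here |c_n|^(1/n) = (3^n * 4^n)^(1/n) = 3 * 4 = 12 for all n.
So R = 1/12 = 1/12.

1/12


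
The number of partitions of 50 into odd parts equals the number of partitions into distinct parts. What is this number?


Computing partitions of 50 into odd parts (1, 3, 5, ...):
Using the generating function prod_{k>=0} 1/(1-x^(2k+1)),
the count is 3658

3658


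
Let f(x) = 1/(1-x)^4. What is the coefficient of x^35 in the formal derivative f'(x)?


Differentiate: d/dx [ 1/(1-x)^r ] = r / (1-x)^(r+1).
Here r = 4, so f'(x) = 4 / (1-x)^5.
The expansion of 1/(1-x)^(r+1) has coefficient of x^n equal to C(n+r, r).
So the coefficient of x^35 in f'(x) is
4 * C(39, 4) = 4 * 82251 = 329004

329004


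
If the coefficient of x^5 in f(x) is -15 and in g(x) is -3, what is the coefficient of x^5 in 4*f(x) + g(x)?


Scalar multiplication scales coefficients: 4 * -15 = -60.
Then add the g coefficient: -60 + -3
= -63

-63


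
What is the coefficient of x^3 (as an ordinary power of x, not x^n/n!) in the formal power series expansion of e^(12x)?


The exponential series is e^y = sum_{k>=0} y^k / k!. Substituting y = 12x gives
e^(12x) = sum_{k>=0} 12^k x^k / k!.
So the coefficient of x^n is a^n/n! with a = 12, n = 3:
12^3 / 3! = 1728/6 = 288

288


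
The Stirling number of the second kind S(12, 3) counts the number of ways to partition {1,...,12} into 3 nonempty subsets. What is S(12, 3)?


Using the explicit formula S(n,k) = (1/k!) sum_{j=0}^{k} (-1)^(k-j) C(k,j) j^n:
S(12, 3) = 86526
Equivalently, S(n,k) is n! times the coefficient of x^n in the EGF (e^x - 1)^k / k!.

86526


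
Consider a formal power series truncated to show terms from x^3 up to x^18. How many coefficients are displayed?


From x^3 to x^18 inclusive, the count is 18 - 3 + 1 = 16.

16


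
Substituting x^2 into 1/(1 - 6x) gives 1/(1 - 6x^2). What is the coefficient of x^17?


Since 1/(1 - 6x^2) only has even powers of x,
the coefficient of x^17 (odd) is 0.

0


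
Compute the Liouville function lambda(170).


The Liouville function is lambda(k) = (-1)^Omega(k), where Omega(k) counts the prime factors of k with multiplicity.
Factoring: 170 = 2 * 5 * 17, so Omega(170) = 3.
lambda(170) = (-1)^3 = -1.

-1


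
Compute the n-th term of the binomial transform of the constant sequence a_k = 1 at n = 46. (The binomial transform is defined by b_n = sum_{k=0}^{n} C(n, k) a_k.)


With a_k = 1 for all k, b_n = sum_{k=0}^{n} C(n, k) = 2^n by the binomial theorem.
For n = 46: 2^46 = 70368744177664.

70368744177664


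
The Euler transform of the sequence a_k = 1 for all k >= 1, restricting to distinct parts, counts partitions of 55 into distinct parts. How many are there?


Partitions of 55 into distinct parts can be computed via generating function.
Product (1+x)(1+x^2)(1+x^3)...
The coefficient of x^55 = 6378

6378


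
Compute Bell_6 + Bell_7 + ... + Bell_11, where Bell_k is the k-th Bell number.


Recall Bell_k counts set partitions of a k-set (with Bell_0 = 1 by convention).
Bell_6 through Bell_11: 203, 877, 4140, 21147, 115975, 678570
Sum = 203 + 877 + 4140 + 21147 + 115975 + 678570 = 820912.

820912


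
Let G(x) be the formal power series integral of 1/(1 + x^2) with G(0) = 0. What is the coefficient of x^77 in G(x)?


1/(1 + x^2) = sum_{j>=0} (-1)^j x^(2j). Integrating termwise with G(0) = 0:
G(x) = sum_{j>=0} (-1)^j x^(2j+1) / (2j+1) = arctan(x).
Only odd powers are nonzero. For x^77 write 77 = 2*38 + 1, giving
(-1)^38 / 77 = 1/77 = 1/77.

1/77


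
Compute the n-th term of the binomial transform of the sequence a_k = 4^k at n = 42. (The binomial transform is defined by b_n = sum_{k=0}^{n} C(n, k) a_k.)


With a_k = 4^k, b_n = sum_{k=0}^{n} C(n, k) 4^k = (1 + 4)^n by the binomial theorem.
For n = 42: (1 + 4)^42 = 5^42 = 227373675443232059478759765625.

227373675443232059478759765625


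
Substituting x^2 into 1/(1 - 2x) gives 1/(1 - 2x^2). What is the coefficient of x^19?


Since 1/(1 - 2x^2) only has even powers of x,
the coefficient of x^19 (odd) is 0.

0


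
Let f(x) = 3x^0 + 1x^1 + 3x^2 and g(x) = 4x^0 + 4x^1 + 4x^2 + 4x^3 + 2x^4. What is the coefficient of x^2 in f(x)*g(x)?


Cauchy product at x^2:
3*4 + 1*4 + 3*4
= 28

28


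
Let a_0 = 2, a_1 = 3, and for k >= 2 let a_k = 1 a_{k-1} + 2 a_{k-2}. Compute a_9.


Iterating the recurrence forward:
a_0 = 2
a_1 = 3
a_2 = 1*3 + 2*2 = 7
a_3 = 1*7 + 2*3 = 13
a_4 = 1*13 + 2*7 = 27
a_5 = 1*27 + 2*13 = 53
a_6 = 1*53 + 2*27 = 107
a_7 = 1*107 + 2*53 = 213
a_8 = 1*213 + 2*107 = 427
a_9 = 1*427 + 2*213 = 853
So a_9 = 853.

853


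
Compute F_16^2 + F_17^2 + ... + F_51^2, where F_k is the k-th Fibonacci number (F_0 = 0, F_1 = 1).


There is a standard identity sum_{k=0}^{N} F_k^2 = F_N * F_{N+1} (proved inductively from the telescoping relation F_k^2 = F_k F_{k+1} - F_{k-1} F_k). Then
sum_{k=16}^{51} F_k^2 = F_51 F_52 - F_15 F_16.
Computing: F_51 = 20365011074, F_52 = 32951280099, F_15 = 610, F_16 = 987.
Sum = 20365011074 * 32951280099 - 610 * 987 = 671053184118610214256.

671053184118610214256


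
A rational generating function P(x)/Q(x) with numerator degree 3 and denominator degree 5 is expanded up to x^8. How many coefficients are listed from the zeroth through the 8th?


Expanding up to x^8 gives the coefficients for x^0, x^1, ..., x^8.
That is 8 + 1 = 9 coefficients in total.

9


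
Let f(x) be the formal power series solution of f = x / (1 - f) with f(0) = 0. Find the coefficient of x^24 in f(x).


Apply Lagrange inversion: f = x * phi(f) with phi(t) = 1/(1 - t), so
[x^n] f = (1/n) [t^(n-1)] phi(t)^n = (1/n) [t^(n-1)] (1 - t)^(-n) = (1/n) C(2n - 2, n - 1) = C_{n-1}.
For n = 24: C_23 = C(46, 23) / 24 = 8233430727600/24 = 343059613650 = 343059613650.

343059613650


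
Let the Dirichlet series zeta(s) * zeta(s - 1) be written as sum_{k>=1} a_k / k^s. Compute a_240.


Convolution gives a_k = sum_{d | k} d * 1 = sum_{d | k} d = sigma(k), the sum of positive divisors of k.
For k = 240, the divisors are 1, 2, 3, 4, 5, 6, 8, 10, 12, 15, 16, 20, 24, 30, 40, 48, 60, 80, 120, 240, so
sigma(240) = 1 + 2 + 3 + 4 + 5 + 6 + 8 + 10 + 12 + 15 + 16 + 20 + 24 + 30 + 40 + 48 + 60 + 80 + 120 + 240 = 744.

744


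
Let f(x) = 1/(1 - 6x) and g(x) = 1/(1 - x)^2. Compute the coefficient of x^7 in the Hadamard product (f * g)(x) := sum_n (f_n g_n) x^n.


f has coefficients f_k = 6^k. For g = 1/(1 - x)^2 the coefficient is g_k = C(k + 1, 1) = k + 1. The Hadamard coefficient is (f * g)_k = 6^k * (k + 1).
For k = 7: 6^7 * 8 = 279936 * 8 = 2239488.

2239488


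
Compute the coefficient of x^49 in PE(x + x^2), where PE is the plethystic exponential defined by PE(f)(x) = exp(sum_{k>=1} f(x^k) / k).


With f(x) = x + x^2, the exponent is sum_{k>=1} (x^k + x^(2k)) / k = -ln(1 - x) - ln(1 - x^2). Exponentiating:
PE(x + x^2) = 1 / ((1 - x)(1 - x^2)).
This is the generating function for partitions of n into parts of size 1 or 2. The number of 2's can be any j in 0..24, and the rest are 1's, so
[x^49] = floor(49/2) + 1 = 25.

25


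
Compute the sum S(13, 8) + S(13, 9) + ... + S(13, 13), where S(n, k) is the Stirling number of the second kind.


By definition, S(n, k) counts partitions of an n-set into exactly k nonempty blocks.
Computing row n = 13 for k = 8..13:
S(13, k): 1899612, 359502, 39325, 2431, 78, 1
Sum = 2300949.

2300949


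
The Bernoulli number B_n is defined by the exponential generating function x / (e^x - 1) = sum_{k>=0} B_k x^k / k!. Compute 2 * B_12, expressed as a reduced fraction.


Bernoulli numbers can also be computed recursively via B_0 = 1 and sum_{j=0}^{m} C(m+1, j) B_j = 0 for m >= 1. Odd-index Bernoulli numbers vanish for k >= 3.
Computing B_12 = -691/2730, so 2 * B_12 = 2 * -691/2730 = -691/1365.

-691/1365


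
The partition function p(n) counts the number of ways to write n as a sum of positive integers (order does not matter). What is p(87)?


Using the generating function prod_{k>=1} 1/(1-x^k), we compute p(87).
By dynamic programming over parts 1 through 87:
p(87) = 38887673

38887673


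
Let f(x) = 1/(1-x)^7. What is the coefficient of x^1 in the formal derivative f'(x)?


Differentiate: d/dx [ 1/(1-x)^r ] = r / (1-x)^(r+1).
Here r = 7, so f'(x) = 7 / (1-x)^8.
The expansion of 1/(1-x)^(r+1) has coefficient of x^n equal to C(n+r, r).
So the coefficient of x^1 in f'(x) is
7 * C(8, 7) = 7 * 8 = 56

56


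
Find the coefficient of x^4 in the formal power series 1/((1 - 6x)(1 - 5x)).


By partial fractions or Cauchy convolution:
The coefficient equals sum_{k=0}^{4} 6^k * 5^(4-k).
= 4651

4651


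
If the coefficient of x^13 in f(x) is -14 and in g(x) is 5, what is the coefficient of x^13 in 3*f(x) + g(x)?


Scalar multiplication scales coefficients: 3 * -14 = -42.
Then add the g coefficient: -42 + 5
= -37

-37


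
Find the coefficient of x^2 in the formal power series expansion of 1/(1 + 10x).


Write 1/(1 + c x) = 1/(1 - (-c) x) and apply the geometric-series identity
1/(1 - y) = sum_{k>=0} y^k to get 1/(1 + c x) = sum_{k>=0} (-c)^k x^k.
So the coefficient of x^k is (-c)^k = (-1)^k * c^k.
Here c = 10 and k = 2:
(-10)^2 = 1 * 100 = 100

100


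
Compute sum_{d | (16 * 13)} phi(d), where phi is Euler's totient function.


First, 16 * 13 = 208. One classical identity is sum_{d | n} phi(d) = n (each k in [1, n] has a unique gcd with n, and among the k's with gcd(k, n) = n/d there are phi(d) of them). So the sum equals 208. We also verify directly:
Divisors of 208: 1, 2, 4, 8, 13, 16, 26, 52, 104, 208.
phi values: 1, 1, 2, 4, 12, 8, 12, 24, 48, 96.
Sum = 208.

208


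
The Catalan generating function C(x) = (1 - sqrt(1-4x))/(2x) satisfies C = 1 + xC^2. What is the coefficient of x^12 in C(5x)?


Substituting x -> 5x scales the n-th coefficient by 5^n, so [x^12] C(5x) = 5^12 * C_12.
C_12 = C(2*12, 12)/(13) = 2704156/13 = 208012.
So 5^12 * 208012 = 244140625 * 208012 = 50784179687500.

50784179687500


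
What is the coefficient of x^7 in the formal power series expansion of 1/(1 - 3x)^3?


The general identity 1/(1 - c x)^r = sum_{k>=0} c^k C(k + r - 1, r - 1) x^k follows by substituting y = c x into 1/(1 - y)^r = sum_{k>=0} C(k + r - 1, r - 1) y^k.
For c = 3, r = 3, k = 7:
3^7 * C(9, 2) = 2187 * 36 = 78732.

78732


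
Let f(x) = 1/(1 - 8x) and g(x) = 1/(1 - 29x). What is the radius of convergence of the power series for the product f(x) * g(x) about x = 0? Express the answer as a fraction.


The radius of 1/(1 - 8x) is 1/8 (nearest singularity at x = 1/8), and the radius of 1/(1 - 29x) is 1/29.
The product f(x)*g(x) = 1/((1 - 8x)(1 - 29x)) has singularities at both 1/8 and 1/29, so its radius of convergence is the distance to the nearest one:
min(1/8, 1/29) = 1/29.

1/29


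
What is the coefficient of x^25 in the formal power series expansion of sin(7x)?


The Maclaurin series is sin(t) = sum_{k>=0} (-1)^k t^(2k+1) / (2k+1)!, so substituting t = 7x, only odd powers of x are nonzero, with coefficient of x^(2k+1) equal to (-1)^k 7^(2k+1) / (2k+1)!.
Write 25 = 2*12 + 1, giving the coefficient (-1)^12 * 7^25 / 25! = 1341068619663964900807/15511210043330985984000000 = 3909821048582988049/45222186715250688000000.

3909821048582988049/45222186715250688000000


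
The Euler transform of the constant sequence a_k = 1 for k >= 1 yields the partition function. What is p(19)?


The Euler transform converts the sequence a_k = 1 into the number of integer partitions.
Using the recurrence or dynamic programming:
p(19) = 490

490


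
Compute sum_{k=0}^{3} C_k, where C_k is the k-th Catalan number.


C_0 through C_3: 1, 1, 2, 5
Sum = 1 + 1 + 2 + 5
= 9

9


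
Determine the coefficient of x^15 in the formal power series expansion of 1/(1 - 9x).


The geometric series identity gives 1/(1 - c x) = sum_{k>=0} c^k x^k, so the coefficient of x^k is c^k.
Here c = 9 and k = 15.
Computing: 9^15 = 205891132094649

205891132094649


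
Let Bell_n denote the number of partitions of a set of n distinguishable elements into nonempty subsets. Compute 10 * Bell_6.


Bell_6 can be computed from the Bell triangle or from Dobinski's identity Bell_n = (1/e) * sum_{k>=0} k^n / k!.
Computing Bell_6 = 203.
Then 10 * 203 = 2030.

2030


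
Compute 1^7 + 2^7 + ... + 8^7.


This power sum has a closed form given by Faulhaber's formula
sum_{k=1}^{m} k^p = (1 / (p + 1)) * sum_{j=0}^{p} C(p + 1, j) B_j m^(p + 1 - j),
but for small m direct computation is fastest:
1 + 128 + 2187 + 16384 + 78125 + 279936 + 823543 + 2097152 = 3297456.

3297456


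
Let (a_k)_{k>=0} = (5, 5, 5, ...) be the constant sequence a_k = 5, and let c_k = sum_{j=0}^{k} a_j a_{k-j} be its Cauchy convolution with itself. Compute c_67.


Since a_j = 5 for all j >= 0, the convolution sum becomes
c_k = sum_{j=0}^{k} 5 * 5 = 25 * (k + 1).
Equivalently, the generating function of (a_k) is 5/(1 - x) and its square is 25/(1 - x)^2 = sum_{k>=0} 25(k + 1) x^k.
For k = 67: 25 * 68 = 1700.

1700


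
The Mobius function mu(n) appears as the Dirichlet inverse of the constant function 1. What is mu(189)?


189 has a squared prime factor, so mu(189) = 0.
Factorization reveals a repeated prime.

0


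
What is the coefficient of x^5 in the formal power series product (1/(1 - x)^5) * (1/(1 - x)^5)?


Combine the factors: (1/(1 - x)^5) * (1/(1 - x)^5) = 1/(1 - x)^10.
Then use 1/(1 - x)^r = sum_{k>=0} C(k + r - 1, r - 1) x^k with r = 10 and k = 5:
C(14, 9) = 2002.

2002


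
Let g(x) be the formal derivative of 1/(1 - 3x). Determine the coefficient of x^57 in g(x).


Differentiate termwise: d/dx sum_{k>=0} 3^k x^k = sum_{k>=1} k 3^k x^(k-1) = sum_{j>=0} (j+1) 3^(j+1) x^j.
Equivalently, d/dx [1/(1 - 3x)] = 3/(1 - 3x)^2.
For j = 57: 58 * 3^58 = 58 * 4710128697246244834921603689 = 273187464440282200425453013962.

273187464440282200425453013962


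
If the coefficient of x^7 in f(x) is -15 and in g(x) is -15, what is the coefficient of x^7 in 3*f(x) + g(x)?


Scalar multiplication scales coefficients: 3 * -15 = -45.
Then add the g coefficient: -45 + -15
= -60

-60


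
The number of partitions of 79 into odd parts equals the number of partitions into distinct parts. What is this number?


Computing partitions of 79 into odd parts (1, 3, 5, ...):
Using the generating function prod_{k>=0} 1/(1-x^(2k+1)),
the count is 70488

70488


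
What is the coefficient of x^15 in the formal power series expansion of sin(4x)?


The Maclaurin series is sin(t) = sum_{k>=0} (-1)^k t^(2k+1) / (2k+1)!, so substituting t = 4x, only odd powers of x are nonzero, with coefficient of x^(2k+1) equal to (-1)^k 4^(2k+1) / (2k+1)!.
Write 15 = 2*7 + 1, giving the coefficient (-1)^7 * 4^15 / 15! = -1073741824/1307674368000 = -524288/638512875.

-524288/638512875


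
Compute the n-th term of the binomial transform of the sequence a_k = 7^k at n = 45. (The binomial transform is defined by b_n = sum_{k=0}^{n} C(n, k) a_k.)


With a_k = 7^k, b_n = sum_{k=0}^{n} C(n, k) 7^k = (1 + 7)^n by the binomial theorem.
For n = 45: (1 + 7)^45 = 8^45 = 43556142965880123323311949751266331066368.

43556142965880123323311949751266331066368


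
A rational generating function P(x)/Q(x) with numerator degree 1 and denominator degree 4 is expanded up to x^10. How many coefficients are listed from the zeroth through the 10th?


Expanding up to x^10 gives the coefficients for x^0, x^1, ..., x^10.
That is 10 + 1 = 11 coefficients in total.

11


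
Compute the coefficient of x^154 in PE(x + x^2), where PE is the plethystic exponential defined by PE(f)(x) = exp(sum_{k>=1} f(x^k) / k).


With f(x) = x + x^2, the exponent is sum_{k>=1} (x^k + x^(2k)) / k = -ln(1 - x) - ln(1 - x^2). Exponentiating:
PE(x + x^2) = 1 / ((1 - x)(1 - x^2)).
This is the generating function for partitions of n into parts of size 1 or 2. The number of 2's can be any j in 0..77, and the rest are 1's, so
[x^154] = floor(154/2) + 1 = 78.

78


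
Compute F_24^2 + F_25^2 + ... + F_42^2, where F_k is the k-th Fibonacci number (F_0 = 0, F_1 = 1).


There is a standard identity sum_{k=0}^{N} F_k^2 = F_N * F_{N+1} (proved inductively from the telescoping relation F_k^2 = F_k F_{k+1} - F_{k-1} F_k). Then
sum_{k=24}^{42} F_k^2 = F_42 F_43 - F_23 F_24.
Computing: F_42 = 267914296, F_43 = 433494437, F_23 = 28657, F_24 = 46368.
Sum = 267914296 * 433494437 - 28657 * 46368 = 116139355580003576.

116139355580003576


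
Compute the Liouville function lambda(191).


The Liouville function is lambda(k) = (-1)^Omega(k), where Omega(k) counts the prime factors of k with multiplicity.
Factoring: 191 = 191, so Omega(191) = 1.
lambda(191) = (-1)^1 = -1.

-1


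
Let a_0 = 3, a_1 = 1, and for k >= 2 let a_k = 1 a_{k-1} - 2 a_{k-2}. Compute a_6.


Iterating the recurrence forward:
a_0 = 3
a_1 = 1
a_2 = 1*1 - 2*3 = -5
a_3 = 1*-5 - 2*1 = -7
a_4 = 1*-7 - 2*-5 = 3
a_5 = 1*3 - 2*-7 = 17
a_6 = 1*17 - 2*3 = 11
So a_6 = 11.

11


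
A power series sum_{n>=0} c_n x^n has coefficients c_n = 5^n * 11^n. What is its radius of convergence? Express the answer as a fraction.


By the root test (Cauchy-Hadamard), the radius is R = 1 / limsup_n |c_n|^(1/n).
Here |c_n|^(1/n) = (5^n * 11^n)^(1/n) = 5 * 11 = 55 for all n.
So R = 1/55 = 1/55.

1/55


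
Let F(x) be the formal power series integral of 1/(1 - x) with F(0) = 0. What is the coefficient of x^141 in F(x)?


1/(1 - x) = sum_{k>=0} x^k. Integrating termwise and using F(0) = 0 gives
F(x) = sum_{k>=0} x^(k+1) / (k+1) = sum_{m>=1} x^m / m = -ln(1 - x).
So the coefficient of x^141 is 1/141 = 1/141.

1/141


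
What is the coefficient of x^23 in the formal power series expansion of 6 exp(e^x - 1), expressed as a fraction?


exp(e^x - 1) is the exponential generating function for the Bell numbers Bell_k: exp(e^x - 1) = sum_{k>=0} Bell_k x^k / k!.
So the coefficient of x^23 in 6 exp(e^x - 1) is 6 Bell_23 / 23!.
Computing: Bell_23 = 44152005855084346 and 23! = 25852016738884976640000, giving
6 * 44152005855084346/25852016738884976640000 = 22076002927542173/2154334728240414720000.

22076002927542173/2154334728240414720000


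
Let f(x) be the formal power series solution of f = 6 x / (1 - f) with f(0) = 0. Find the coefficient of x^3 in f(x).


Apply Lagrange inversion: f = 6 x * phi(f) with phi(t) = 1/(1 - t), so
[x^n] f = 6^n * (1/n) [t^(n-1)] phi(t)^n = 6^n * (1/n) [t^(n-1)] (1 - t)^(-n) = 6^n * (1/n) C(2n - 2, n - 1) = 6^n * C_{n-1}.
For n = 3: C_2 = C(4, 2) / 3 = 6/3 = 2.
With the 6^3 = 216 factor, the coefficient is 216 * 2 = 432.

432


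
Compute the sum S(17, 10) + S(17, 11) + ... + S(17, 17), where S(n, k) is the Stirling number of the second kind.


By definition, S(n, k) counts partitions of an n-set into exactly k nonempty blocks.
Computing row n = 17 for k = 10..17:
S(17, k): 2758334150, 512060978, 62022324, 4910178, 249900, 7820, 136, 1
Sum = 3337585487.

3337585487


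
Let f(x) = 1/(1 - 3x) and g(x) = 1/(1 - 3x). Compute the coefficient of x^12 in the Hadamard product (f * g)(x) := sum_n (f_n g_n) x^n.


f has coefficients f_k = 3^k and g has coefficients g_k = 3^k, so the Hadamard product has coefficient (f*g)_k = 3^k * 3^k = 9^k.
For k = 12: 9^12 = 282429536481.

282429536481


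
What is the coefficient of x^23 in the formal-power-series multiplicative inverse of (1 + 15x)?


The inverse is 1/(1 + 15x). Apply the geometric identity 1/(1 - y) = sum_{k>=0} y^k with y = -15x:
1/(1 + 15x) = sum_{k>=0} (-15)^k x^k.
So the coefficient of x^23 is (-15)^23 = -1122274146401882171630859375.

-1122274146401882171630859375


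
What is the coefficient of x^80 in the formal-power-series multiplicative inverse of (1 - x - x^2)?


Let the inverse be f(x) = sum_{k>=0} a_k x^k. From f(x) * (1 - x - x^2) = 1 and matching coefficients:
 x^0: a_0 = 1.
 x^1: a_1 - a_0 = 0, so a_1 = 1.
 x^k (k >= 2): a_k - a_{k-1} - a_{k-2} = 0, i.e. a_k = a_{k-1} + a_{k-2}.
This is the Fibonacci-type recurrence shifted so that a_0 = a_1 = 1.
Iterating: a_0=1, a_1=1, a_2=2, a_3=3, a_4=5, a_5=8, a_6=13, a_7=21, a_8=34, a_9=55, ...
a_80 = 37889062373143906.

37889062373143906


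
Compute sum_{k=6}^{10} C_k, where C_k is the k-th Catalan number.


C_6 through C_10: 132, 429, 1430, 4862, 16796
Sum = 132 + 429 + 1430 + 4862 + 16796
= 23649

23649


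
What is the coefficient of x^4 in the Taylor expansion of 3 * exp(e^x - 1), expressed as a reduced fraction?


exp(e^x - 1) = sum_{k>=0} Bell_k x^k / k!, where Bell_k is the k-th Bell number.
So the coefficient of x^4 is 3 * Bell_4 / 4!.
Computing: Bell_4 = 15 and 4! = 24, giving
3 * 15/24 = 15/8.

15/8


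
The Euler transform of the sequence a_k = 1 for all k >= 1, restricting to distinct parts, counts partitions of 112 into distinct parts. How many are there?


Partitions of 112 into distinct parts can be computed via generating function.
Product (1+x)(1+x^2)(1+x^3)...
The coefficient of x^112 = 1177438

1177438


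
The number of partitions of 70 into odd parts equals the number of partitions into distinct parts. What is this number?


Computing partitions of 70 into odd parts (1, 3, 5, ...):
Using the generating function prod_{k>=0} 1/(1-x^(2k+1)),
the count is 29927

29927


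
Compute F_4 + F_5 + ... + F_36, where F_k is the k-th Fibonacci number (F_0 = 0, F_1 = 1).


Use the identity sum_{k=0}^{N} F_k = F_{N+2} - 1 (which follows from F_{k+2} - F_{k+1} = F_k). Then
sum_{k=4}^{36} F_k = (F_{38} - 1) - (F_{5} - 1) = F_{38} - F_{5}.
Computing: F_{38} = 39088169, F_{5} = 5, so
Sum = 39088169 - 5 = 39088164.

39088164


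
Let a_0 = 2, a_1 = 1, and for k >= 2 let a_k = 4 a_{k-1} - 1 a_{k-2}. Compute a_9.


Iterating the recurrence forward:
a_0 = 2
a_1 = 1
a_2 = 4*1 - 1*2 = 2
a_3 = 4*2 - 1*1 = 7
a_4 = 4*7 - 1*2 = 26
a_5 = 4*26 - 1*7 = 97
a_6 = 4*97 - 1*26 = 362
a_7 = 4*362 - 1*97 = 1351
a_8 = 4*1351 - 1*362 = 5042
a_9 = 4*5042 - 1*1351 = 18817
So a_9 = 18817.

18817


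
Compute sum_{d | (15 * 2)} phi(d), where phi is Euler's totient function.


First, 15 * 2 = 30. One classical identity is sum_{d | n} phi(d) = n (each k in [1, n] has a unique gcd with n, and among the k's with gcd(k, n) = n/d there are phi(d) of them). So the sum equals 30. We also verify directly:
Divisors of 30: 1, 2, 3, 5, 6, 10, 15, 30.
phi values: 1, 1, 2, 4, 2, 4, 8, 8.
Sum = 30.

30


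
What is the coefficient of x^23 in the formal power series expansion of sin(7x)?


The Maclaurin series is sin(t) = sum_{k>=0} (-1)^k t^(2k+1) / (2k+1)!, so substituting t = 7x, only odd powers of x are nonzero, with coefficient of x^(2k+1) equal to (-1)^k 7^(2k+1) / (2k+1)!.
Write 23 = 2*11 + 1, giving the coefficient (-1)^11 * 7^23 / 23! = -27368747340080916343/25852016738884976640000 = -79792266297612001/75370311192084480000.

-79792266297612001/75370311192084480000


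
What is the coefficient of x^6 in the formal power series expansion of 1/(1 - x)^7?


The expansion 1/(1 - x)^r = sum_{k>=0} C(k + r - 1, r - 1) x^k follows from the multiset / negative-binomial theorem (or from repeated differentiation of the geometric series).
For r = 7 and k = 6:
C(12, 6) = 479001600 / (720 * 720) = 924.

924


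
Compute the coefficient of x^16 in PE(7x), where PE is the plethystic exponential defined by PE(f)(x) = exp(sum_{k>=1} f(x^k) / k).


With f(x) = 7x, the exponent is sum_{k>=1} 7 x^k / k = 7 * (-ln(1 - x)). Exponentiating:
PE(7x) = exp(-7 ln(1 - x)) = 1/(1 - x)^7.
By the negative binomial expansion, [x^n] 1/(1 - x)^7 = C(n + 6, 6).
For n = 16: C(22, 6) = 74613.

74613


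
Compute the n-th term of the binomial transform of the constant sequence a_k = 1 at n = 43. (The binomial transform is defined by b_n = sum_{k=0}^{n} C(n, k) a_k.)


With a_k = 1 for all k, b_n = sum_{k=0}^{n} C(n, k) = 2^n by the binomial theorem.
For n = 43: 2^43 = 8796093022208.

8796093022208


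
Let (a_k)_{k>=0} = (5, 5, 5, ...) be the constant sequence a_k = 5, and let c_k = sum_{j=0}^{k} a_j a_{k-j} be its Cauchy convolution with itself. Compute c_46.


Since a_j = 5 for all j >= 0, the convolution sum becomes
c_k = sum_{j=0}^{k} 5 * 5 = 25 * (k + 1).
Equivalently, the generating function of (a_k) is 5/(1 - x) and its square is 25/(1 - x)^2 = sum_{k>=0} 25(k + 1) x^k.
For k = 46: 25 * 47 = 1175.

1175


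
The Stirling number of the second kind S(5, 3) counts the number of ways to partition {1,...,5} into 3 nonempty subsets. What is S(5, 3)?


Using the explicit formula S(n,k) = (1/k!) sum_{j=0}^{k} (-1)^(k-j) C(k,j) j^n:
S(5, 3) = 25
Equivalently, S(n,k) is n! times the coefficient of x^n in the EGF (e^x - 1)^k / k!.

25


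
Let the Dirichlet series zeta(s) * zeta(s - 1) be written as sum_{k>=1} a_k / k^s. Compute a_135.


Convolution gives a_k = sum_{d | k} d * 1 = sum_{d | k} d = sigma(k), the sum of positive divisors of k.
For k = 135, the divisors are 1, 3, 5, 9, 15, 27, 45, 135, so
sigma(135) = 1 + 3 + 5 + 9 + 15 + 27 + 45 + 135 = 240.

240


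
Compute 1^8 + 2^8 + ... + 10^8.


This power sum has a closed form given by Faulhaber's formula
sum_{k=1}^{m} k^p = (1 / (p + 1)) * sum_{j=0}^{p} C(p + 1, j) B_j m^(p + 1 - j),
but for small m direct computation is fastest:
1 + 256 + 6561 + 65536 + 390625 + 1679616 + 5764801 + 16777216 + 43046721 + 100000000 = 167731333.

167731333


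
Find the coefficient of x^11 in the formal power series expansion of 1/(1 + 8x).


Write 1/(1 + c x) = 1/(1 - (-c) x) and apply the geometric-series identity
1/(1 - y) = sum_{k>=0} y^k to get 1/(1 + c x) = sum_{k>=0} (-c)^k x^k.
So the coefficient of x^k is (-c)^k = (-1)^k * c^k.
Here c = 8 and k = 11:
(-8)^11 = -1 * 8589934592 = -8589934592

-8589934592


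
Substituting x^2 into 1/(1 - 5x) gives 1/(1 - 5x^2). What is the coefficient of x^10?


The coefficient of x^(2m) in 1/(1 - 5x^2) is 5^m.
With n = 10 = 2*5, the coefficient is 5^5 = 3125.

3125


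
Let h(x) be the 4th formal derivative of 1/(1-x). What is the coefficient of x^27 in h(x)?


Differentiating 4 times: d^4/dx^4 [1/(1-x)] = 4!/(1-x)^5.
The expansion 1/(1-x)^5 = sum_{k>=0} C(k+4, 4) x^k, so the coefficient of x^n in 4!/(1-x)^5 is 4! * C(n+4, 4).
For n = 27: 24 * C(31, 4) = 24 * 31465 = 755160

755160


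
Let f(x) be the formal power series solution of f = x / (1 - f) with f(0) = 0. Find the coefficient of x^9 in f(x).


Apply Lagrange inversion: f = x * phi(f) with phi(t) = 1/(1 - t), so
[x^n] f = (1/n) [t^(n-1)] phi(t)^n = (1/n) [t^(n-1)] (1 - t)^(-n) = (1/n) C(2n - 2, n - 1) = C_{n-1}.
For n = 9: C_8 = C(16, 8) / 9 = 12870/9 = 1430 = 1430.

1430


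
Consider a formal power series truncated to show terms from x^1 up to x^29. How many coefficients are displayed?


From x^1 to x^29 inclusive, the count is 29 - 1 + 1 = 29.

29


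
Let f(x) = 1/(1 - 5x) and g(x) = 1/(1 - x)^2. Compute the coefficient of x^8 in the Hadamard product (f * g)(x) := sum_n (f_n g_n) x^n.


f has coefficients f_k = 5^k. For g = 1/(1 - x)^2 the coefficient is g_k = C(k + 1, 1) = k + 1. The Hadamard coefficient is (f * g)_k = 5^k * (k + 1).
For k = 8: 5^8 * 9 = 390625 * 9 = 3515625.

3515625


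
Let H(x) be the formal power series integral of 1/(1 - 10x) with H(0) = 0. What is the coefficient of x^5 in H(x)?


1/(1 - 10x) = sum_{k>=0} 10^k x^k. Integrating termwise with H(0) = 0:
H(x) = sum_{k>=0} 10^k x^(k+1) / (k+1) = sum_{m>=1} 10^(m-1) x^m / m.
For m = 5: 10^4/5 = 10000/5 = 2000.

2000


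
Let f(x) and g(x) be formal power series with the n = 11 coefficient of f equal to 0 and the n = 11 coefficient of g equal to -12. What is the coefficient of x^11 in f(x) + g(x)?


Addition of formal power series is termwise.
The coefficient of x^11 in f + g = 0 + -12
= -12

-12


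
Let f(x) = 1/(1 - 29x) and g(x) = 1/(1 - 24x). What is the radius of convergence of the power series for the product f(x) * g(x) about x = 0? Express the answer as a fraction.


The radius of 1/(1 - 29x) is 1/29 (nearest singularity at x = 1/29), and the radius of 1/(1 - 24x) is 1/24.
The product f(x)*g(x) = 1/((1 - 29x)(1 - 24x)) has singularities at both 1/29 and 1/24, so its radius of convergence is the distance to the nearest one:
min(1/29, 1/24) = 1/29.

1/29


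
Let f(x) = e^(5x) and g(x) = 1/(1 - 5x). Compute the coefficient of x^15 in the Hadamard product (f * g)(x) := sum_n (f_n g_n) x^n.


Expanding: f_k = 5^k/k! (from e^(5x)) and g_k = 5^k (from 1/(1 - 5x)). So the Hadamard coefficient (f * g)_k = 5^k 5^k / k! = (25)^k / k!.
For k = 15: 25^15/15! = 931322574615478515625/1307674368000 = 7450580596923828125/10461394944.

7450580596923828125/10461394944


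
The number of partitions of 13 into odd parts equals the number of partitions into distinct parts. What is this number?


Computing partitions of 13 into odd parts (1, 3, 5, ...):
Using the generating function prod_{k>=0} 1/(1-x^(2k+1)),
the count is 18

18


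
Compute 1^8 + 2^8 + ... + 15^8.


This power sum has a closed form given by Faulhaber's formula
sum_{k=1}^{m} k^p = (1 / (p + 1)) * sum_{j=0}^{p} C(p + 1, j) B_j m^(p + 1 - j),
but for small m direct computation is fastest:
1 + 256 + 6561 + 65536 + 390625 + 1679616 + 5764801 + 16777216 + 43046721 + 100000000 + 214358881 + 429981696 + 815730721 + 1475789056 + 2562890625 = 5666482312.

5666482312


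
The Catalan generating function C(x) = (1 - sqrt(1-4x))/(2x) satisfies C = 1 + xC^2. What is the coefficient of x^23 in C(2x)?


Substituting x -> 2x scales the n-th coefficient by 2^n, so [x^23] C(2x) = 2^23 * C_23.
C_23 = C(2*23, 23)/(24) = 8233430727600/24 = 343059613650.
So 2^23 * 343059613650 = 8388608 * 343059613650 = 2877792619541299200.

2877792619541299200


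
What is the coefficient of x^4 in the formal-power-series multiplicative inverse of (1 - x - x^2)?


Let the inverse be f(x) = sum_{k>=0} a_k x^k. From f(x) * (1 - x - x^2) = 1 and matching coefficients:
 x^0: a_0 = 1.
 x^1: a_1 - a_0 = 0, so a_1 = 1.
 x^k (k >= 2): a_k - a_{k-1} - a_{k-2} = 0, i.e. a_k = a_{k-1} + a_{k-2}.
This is the Fibonacci-type recurrence shifted so that a_0 = a_1 = 1.
Iterating: a_0=1, a_1=1, a_2=2, a_3=3, a_4=5
a_4 = 5.

5


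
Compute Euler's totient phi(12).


phi(n) counts integers in [1, n] coprime to n. Using the multiplicative formula phi(n) = n * prod_{p | n} (1 - 1/p):
12 = 2^2 * 3, so
phi(12) = 12 * (1 - 1/2) * (1 - 1/3) = 4.

4


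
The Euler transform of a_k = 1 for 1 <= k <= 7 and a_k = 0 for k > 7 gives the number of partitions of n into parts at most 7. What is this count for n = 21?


Partitions of 21 into parts at most 7:
Using generating function (1-x)^(-1)(1-x^2)^(-1)...(1-x^7)^(-1),
the coefficient of x^21 = 436

436


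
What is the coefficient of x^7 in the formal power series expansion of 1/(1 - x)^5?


The expansion 1/(1 - x)^r = sum_{k>=0} C(k + r - 1, r - 1) x^k follows from the multiset / negative-binomial theorem (or from repeated differentiation of the geometric series).
For r = 5 and k = 7:
C(11, 4) = 39916800 / (24 * 5040) = 330.

330


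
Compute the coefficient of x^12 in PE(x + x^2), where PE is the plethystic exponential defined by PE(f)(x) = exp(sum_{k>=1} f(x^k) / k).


With f(x) = x + x^2, the exponent is sum_{k>=1} (x^k + x^(2k)) / k = -ln(1 - x) - ln(1 - x^2). Exponentiating:
PE(x + x^2) = 1 / ((1 - x)(1 - x^2)).
This is the generating function for partitions of n into parts of size 1 or 2. The number of 2's can be any j in 0..6, and the rest are 1's, so
[x^12] = floor(12/2) + 1 = 7.

7


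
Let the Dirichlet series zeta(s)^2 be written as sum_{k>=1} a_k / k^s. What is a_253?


The Dirichlet convolution of the constant function 1 with itself gives (1 * 1)(k) = sum_{d | k} 1 = d(k), the number of positive divisors of k.
Since zeta(s) = sum_{k>=1} 1/k^s, we have zeta(s)^2 = sum_{k>=1} d(k)/k^s, so a_k = d(k).
For k = 253: the divisors are 1, 11, 23, 253.
Count = 4.

4


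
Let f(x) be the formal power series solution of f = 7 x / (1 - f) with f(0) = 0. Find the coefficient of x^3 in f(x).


Apply Lagrange inversion: f = 7 x * phi(f) with phi(t) = 1/(1 - t), so
[x^n] f = 7^n * (1/n) [t^(n-1)] phi(t)^n = 7^n * (1/n) [t^(n-1)] (1 - t)^(-n) = 7^n * (1/n) C(2n - 2, n - 1) = 7^n * C_{n-1}.
For n = 3: C_2 = C(4, 2) / 3 = 6/3 = 2.
With the 7^3 = 343 factor, the coefficient is 343 * 2 = 686.

686


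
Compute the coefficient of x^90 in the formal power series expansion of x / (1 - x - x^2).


Let f(x) = sum_{k>=0} a_k x^k. Multiplying f(x) * (1 - x - x^2) = x and matching coefficients gives a_0 = 0, a_1 = 1, and a_k = a_{k-1} + a_{k-2} for k >= 2. These are the Fibonacci numbers F_k.
Iterating from F_0 = 0, F_1 = 1:
F_0=0, F_1=1, F_2=1, F_3=2, F_4=3, F_5=5, F_6=8, F_7=13, F_8=21, F_9=34, ...
F_90 = 2880067194370816120.

2880067194370816120


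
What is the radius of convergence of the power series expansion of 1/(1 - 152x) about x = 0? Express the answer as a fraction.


Expanding 1/(1 - 152x) = sum_{k>=0} 152^k x^k, the series converges when |152x| < 1, i.e., |x| < 1/152.
So the radius of convergence is 1/152 = 1/152.

1/152


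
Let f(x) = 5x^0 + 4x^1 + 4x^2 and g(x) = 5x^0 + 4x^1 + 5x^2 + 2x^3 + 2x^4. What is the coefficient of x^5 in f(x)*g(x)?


Cauchy product at x^5:
4*2 + 4*2
= 16

16


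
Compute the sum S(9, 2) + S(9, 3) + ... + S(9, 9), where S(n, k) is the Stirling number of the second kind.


By definition, S(n, k) counts partitions of an n-set into exactly k nonempty blocks.
Computing row n = 9 for k = 2..9:
S(9, k): 255, 3025, 7770, 6951, 2646, 462, 36, 1
Sum = 21146.

21146


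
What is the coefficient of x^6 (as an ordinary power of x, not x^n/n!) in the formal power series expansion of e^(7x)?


The exponential series is e^y = sum_{k>=0} y^k / k!. Substituting y = 7x gives
e^(7x) = sum_{k>=0} 7^k x^k / k!.
So the coefficient of x^n is a^n/n! with a = 7, n = 6:
7^6 / 6! = 117649/720 = 117649/720

117649/720


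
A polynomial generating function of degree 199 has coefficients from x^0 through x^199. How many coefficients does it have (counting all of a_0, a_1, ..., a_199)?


A polynomial of degree 199 takes the form a_0 + a_1 x + ... + a_199 x^199.
The number of coefficients is 199 + 1 = 200.

200


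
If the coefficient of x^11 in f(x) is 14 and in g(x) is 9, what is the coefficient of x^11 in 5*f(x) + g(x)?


Scalar multiplication scales coefficients: 5 * 14 = 70.
Then add the g coefficient: 70 + 9
= 79

79


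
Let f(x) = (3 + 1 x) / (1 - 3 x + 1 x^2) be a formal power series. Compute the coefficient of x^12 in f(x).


Write f(x) = sum_{k>=0} a_k x^k. Multiplying both sides by 1 - 3 x + 1 x^2 gives
(1 - 3 x + 1 x^2) sum_{k>=0} a_k x^k = 3 + 1 x.
Matching coefficients:
 x^0: a_0 = 3
 x^1: a_1 - 3 a_0 = 1  =>  a_1 = 3*3 + 1 = 10
 x^k (k >= 2): a_k = 3 a_{k-1} - 1 a_{k-2}.
Iterating: a_2 = 27, a_3 = 71, a_4 = 186, a_5 = 487, a_6 = 1275, a_7 = 3338, a_8 = 8739, a_9 = 22879, a_10 = 59898, a_11 = 156815, a_12 = 410547.
So the coefficient of x^12 is 410547.

410547
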